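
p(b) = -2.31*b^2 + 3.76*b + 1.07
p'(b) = 3.76 - 4.62*b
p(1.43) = 1.72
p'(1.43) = -2.85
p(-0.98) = -4.83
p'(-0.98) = 8.29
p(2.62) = -4.94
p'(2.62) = -8.34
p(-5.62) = -93.02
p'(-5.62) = 29.72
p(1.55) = 1.35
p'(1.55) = -3.40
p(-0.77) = -3.19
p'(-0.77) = 7.32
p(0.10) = 1.42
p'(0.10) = 3.30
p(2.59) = -4.69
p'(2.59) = -8.21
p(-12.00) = -376.69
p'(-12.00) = 59.20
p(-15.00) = -575.08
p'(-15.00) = 73.06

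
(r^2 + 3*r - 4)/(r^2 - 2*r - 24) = (r - 1)/(r - 6)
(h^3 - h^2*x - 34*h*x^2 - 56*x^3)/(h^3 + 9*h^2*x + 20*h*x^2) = (h^2 - 5*h*x - 14*x^2)/(h*(h + 5*x))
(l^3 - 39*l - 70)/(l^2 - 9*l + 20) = (l^3 - 39*l - 70)/(l^2 - 9*l + 20)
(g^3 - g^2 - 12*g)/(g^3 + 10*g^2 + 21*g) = (g - 4)/(g + 7)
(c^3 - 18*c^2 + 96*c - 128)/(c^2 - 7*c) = (c^3 - 18*c^2 + 96*c - 128)/(c*(c - 7))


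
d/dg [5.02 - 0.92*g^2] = -1.84*g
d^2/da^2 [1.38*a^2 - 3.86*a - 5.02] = 2.76000000000000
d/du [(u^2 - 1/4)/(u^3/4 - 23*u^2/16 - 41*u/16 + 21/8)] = 4*(-16*u^4 - 152*u^2 + 290*u - 41)/(16*u^6 - 184*u^5 + 201*u^4 + 2222*u^3 - 251*u^2 - 3444*u + 1764)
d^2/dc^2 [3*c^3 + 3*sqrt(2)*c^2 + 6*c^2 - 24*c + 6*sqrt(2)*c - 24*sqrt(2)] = 18*c + 6*sqrt(2) + 12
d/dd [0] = 0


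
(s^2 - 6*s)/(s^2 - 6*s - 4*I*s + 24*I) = s/(s - 4*I)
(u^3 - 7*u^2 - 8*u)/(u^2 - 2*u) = (u^2 - 7*u - 8)/(u - 2)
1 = 1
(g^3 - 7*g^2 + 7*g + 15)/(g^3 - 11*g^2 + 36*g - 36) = (g^2 - 4*g - 5)/(g^2 - 8*g + 12)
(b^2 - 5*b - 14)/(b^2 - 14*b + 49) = (b + 2)/(b - 7)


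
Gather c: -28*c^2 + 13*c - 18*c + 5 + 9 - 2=-28*c^2 - 5*c + 12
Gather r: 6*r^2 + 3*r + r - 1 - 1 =6*r^2 + 4*r - 2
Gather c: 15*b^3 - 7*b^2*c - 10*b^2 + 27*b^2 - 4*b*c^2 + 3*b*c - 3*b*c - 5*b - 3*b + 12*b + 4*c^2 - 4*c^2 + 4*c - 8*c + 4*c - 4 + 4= 15*b^3 - 7*b^2*c + 17*b^2 - 4*b*c^2 + 4*b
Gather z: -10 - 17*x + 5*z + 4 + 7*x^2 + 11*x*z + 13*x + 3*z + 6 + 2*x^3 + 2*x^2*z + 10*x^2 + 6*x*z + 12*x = 2*x^3 + 17*x^2 + 8*x + z*(2*x^2 + 17*x + 8)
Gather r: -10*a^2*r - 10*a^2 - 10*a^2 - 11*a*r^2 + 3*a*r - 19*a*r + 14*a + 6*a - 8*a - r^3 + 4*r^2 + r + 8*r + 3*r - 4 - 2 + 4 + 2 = -20*a^2 + 12*a - r^3 + r^2*(4 - 11*a) + r*(-10*a^2 - 16*a + 12)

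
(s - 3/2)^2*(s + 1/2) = s^3 - 5*s^2/2 + 3*s/4 + 9/8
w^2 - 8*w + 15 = (w - 5)*(w - 3)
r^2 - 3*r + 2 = (r - 2)*(r - 1)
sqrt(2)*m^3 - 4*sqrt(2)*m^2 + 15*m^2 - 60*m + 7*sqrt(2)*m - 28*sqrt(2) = (m - 4)*(m + 7*sqrt(2))*(sqrt(2)*m + 1)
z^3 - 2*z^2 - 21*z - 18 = (z - 6)*(z + 1)*(z + 3)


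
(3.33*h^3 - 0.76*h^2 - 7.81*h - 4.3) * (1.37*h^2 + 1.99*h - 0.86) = 4.5621*h^5 + 5.5855*h^4 - 15.0759*h^3 - 20.7793*h^2 - 1.8404*h + 3.698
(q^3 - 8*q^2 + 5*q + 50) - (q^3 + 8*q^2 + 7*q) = -16*q^2 - 2*q + 50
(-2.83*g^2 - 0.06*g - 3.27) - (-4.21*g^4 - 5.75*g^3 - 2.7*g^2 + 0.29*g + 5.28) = 4.21*g^4 + 5.75*g^3 - 0.13*g^2 - 0.35*g - 8.55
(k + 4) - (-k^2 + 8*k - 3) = k^2 - 7*k + 7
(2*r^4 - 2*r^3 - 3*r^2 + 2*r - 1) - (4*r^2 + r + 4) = 2*r^4 - 2*r^3 - 7*r^2 + r - 5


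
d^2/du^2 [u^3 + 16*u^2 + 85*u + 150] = 6*u + 32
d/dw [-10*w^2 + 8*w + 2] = 8 - 20*w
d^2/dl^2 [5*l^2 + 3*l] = 10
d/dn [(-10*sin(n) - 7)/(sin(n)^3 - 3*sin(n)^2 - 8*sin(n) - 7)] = (20*sin(n)^3 - 9*sin(n)^2 - 42*sin(n) + 14)*cos(n)/(sin(n)^3 - 3*sin(n)^2 - 8*sin(n) - 7)^2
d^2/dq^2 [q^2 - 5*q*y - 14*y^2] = 2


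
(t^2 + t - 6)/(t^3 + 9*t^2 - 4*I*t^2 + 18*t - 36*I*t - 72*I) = (t - 2)/(t^2 + t*(6 - 4*I) - 24*I)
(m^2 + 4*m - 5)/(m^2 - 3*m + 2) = (m + 5)/(m - 2)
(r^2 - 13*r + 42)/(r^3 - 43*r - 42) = (r - 6)/(r^2 + 7*r + 6)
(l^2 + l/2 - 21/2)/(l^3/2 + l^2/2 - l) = (2*l^2 + l - 21)/(l*(l^2 + l - 2))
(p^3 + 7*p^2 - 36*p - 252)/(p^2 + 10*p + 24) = (p^2 + p - 42)/(p + 4)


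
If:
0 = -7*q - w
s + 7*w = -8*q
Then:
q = -w/7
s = -41*w/7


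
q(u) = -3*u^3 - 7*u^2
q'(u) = -9*u^2 - 14*u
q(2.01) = -52.64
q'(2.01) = -64.50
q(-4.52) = 134.02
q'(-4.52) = -120.59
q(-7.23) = 767.89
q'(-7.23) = -369.24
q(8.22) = -2139.22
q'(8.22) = -723.20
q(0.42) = -1.46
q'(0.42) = -7.47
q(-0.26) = -0.42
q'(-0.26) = 3.03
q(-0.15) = -0.15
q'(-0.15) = 1.90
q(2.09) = -57.96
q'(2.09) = -68.57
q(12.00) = -6192.00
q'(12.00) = -1464.00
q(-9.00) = 1620.00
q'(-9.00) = -603.00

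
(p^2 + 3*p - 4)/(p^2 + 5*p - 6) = (p + 4)/(p + 6)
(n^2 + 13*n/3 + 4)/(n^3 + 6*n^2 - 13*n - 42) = (n^2 + 13*n/3 + 4)/(n^3 + 6*n^2 - 13*n - 42)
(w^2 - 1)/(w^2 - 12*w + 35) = (w^2 - 1)/(w^2 - 12*w + 35)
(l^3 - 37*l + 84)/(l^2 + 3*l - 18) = (l^2 + 3*l - 28)/(l + 6)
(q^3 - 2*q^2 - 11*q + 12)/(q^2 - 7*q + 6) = (q^2 - q - 12)/(q - 6)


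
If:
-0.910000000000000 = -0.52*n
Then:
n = 1.75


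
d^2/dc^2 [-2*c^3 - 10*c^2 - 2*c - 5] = -12*c - 20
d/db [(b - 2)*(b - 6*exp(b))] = b - (b - 2)*(6*exp(b) - 1) - 6*exp(b)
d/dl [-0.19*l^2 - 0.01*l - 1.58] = -0.38*l - 0.01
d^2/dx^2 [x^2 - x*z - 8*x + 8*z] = 2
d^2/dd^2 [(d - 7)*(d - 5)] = 2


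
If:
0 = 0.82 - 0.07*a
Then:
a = 11.71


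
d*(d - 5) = d^2 - 5*d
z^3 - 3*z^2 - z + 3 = (z - 3)*(z - 1)*(z + 1)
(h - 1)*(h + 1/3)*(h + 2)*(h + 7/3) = h^4 + 11*h^3/3 + 13*h^2/9 - 41*h/9 - 14/9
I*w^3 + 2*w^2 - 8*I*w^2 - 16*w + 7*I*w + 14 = (w - 7)*(w - 2*I)*(I*w - I)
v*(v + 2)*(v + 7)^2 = v^4 + 16*v^3 + 77*v^2 + 98*v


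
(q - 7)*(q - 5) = q^2 - 12*q + 35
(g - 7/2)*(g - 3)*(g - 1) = g^3 - 15*g^2/2 + 17*g - 21/2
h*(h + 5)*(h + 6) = h^3 + 11*h^2 + 30*h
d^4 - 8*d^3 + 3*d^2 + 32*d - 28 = (d - 7)*(d - 2)*(d - 1)*(d + 2)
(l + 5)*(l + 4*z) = l^2 + 4*l*z + 5*l + 20*z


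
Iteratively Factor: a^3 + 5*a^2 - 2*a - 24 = (a - 2)*(a^2 + 7*a + 12) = (a - 2)*(a + 4)*(a + 3)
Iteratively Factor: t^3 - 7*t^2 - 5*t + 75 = (t - 5)*(t^2 - 2*t - 15) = (t - 5)^2*(t + 3)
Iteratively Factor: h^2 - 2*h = (h - 2)*(h)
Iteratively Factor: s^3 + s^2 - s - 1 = (s + 1)*(s^2 - 1) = (s - 1)*(s + 1)*(s + 1)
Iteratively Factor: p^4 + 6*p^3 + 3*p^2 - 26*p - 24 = (p + 3)*(p^3 + 3*p^2 - 6*p - 8) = (p + 1)*(p + 3)*(p^2 + 2*p - 8) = (p + 1)*(p + 3)*(p + 4)*(p - 2)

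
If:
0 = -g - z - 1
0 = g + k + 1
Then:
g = -z - 1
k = z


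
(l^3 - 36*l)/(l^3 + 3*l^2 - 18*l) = (l - 6)/(l - 3)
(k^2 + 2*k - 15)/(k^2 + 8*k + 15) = (k - 3)/(k + 3)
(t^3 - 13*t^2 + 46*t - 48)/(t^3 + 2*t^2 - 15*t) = (t^2 - 10*t + 16)/(t*(t + 5))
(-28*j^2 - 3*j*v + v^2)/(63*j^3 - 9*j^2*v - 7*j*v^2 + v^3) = (4*j + v)/(-9*j^2 + v^2)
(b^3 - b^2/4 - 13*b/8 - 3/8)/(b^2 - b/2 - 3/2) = b + 1/4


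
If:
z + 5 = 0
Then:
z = -5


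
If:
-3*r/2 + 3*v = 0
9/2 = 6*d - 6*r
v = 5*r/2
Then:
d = 3/4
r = 0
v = 0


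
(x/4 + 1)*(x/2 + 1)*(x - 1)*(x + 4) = x^4/8 + 9*x^3/8 + 11*x^2/4 - 4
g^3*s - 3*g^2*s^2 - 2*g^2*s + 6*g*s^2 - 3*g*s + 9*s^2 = (g - 3)*(g - 3*s)*(g*s + s)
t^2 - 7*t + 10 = (t - 5)*(t - 2)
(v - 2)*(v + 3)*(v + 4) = v^3 + 5*v^2 - 2*v - 24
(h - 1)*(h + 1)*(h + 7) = h^3 + 7*h^2 - h - 7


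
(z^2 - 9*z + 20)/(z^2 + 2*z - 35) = (z - 4)/(z + 7)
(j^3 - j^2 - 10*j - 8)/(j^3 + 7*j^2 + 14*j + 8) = (j - 4)/(j + 4)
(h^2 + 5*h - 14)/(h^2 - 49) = (h - 2)/(h - 7)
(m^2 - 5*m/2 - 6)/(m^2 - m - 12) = (m + 3/2)/(m + 3)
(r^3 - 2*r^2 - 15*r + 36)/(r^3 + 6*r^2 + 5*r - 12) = (r^2 - 6*r + 9)/(r^2 + 2*r - 3)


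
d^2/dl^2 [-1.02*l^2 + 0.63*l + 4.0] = -2.04000000000000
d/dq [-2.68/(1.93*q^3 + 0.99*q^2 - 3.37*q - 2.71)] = (15.5172*q^2 + 5.3064*q - 9.0316)/(1.93*q^3 + 0.99*q^2 - 3.37*q - 2.71)^2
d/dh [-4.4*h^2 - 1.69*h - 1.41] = -8.8*h - 1.69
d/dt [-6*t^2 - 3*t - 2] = -12*t - 3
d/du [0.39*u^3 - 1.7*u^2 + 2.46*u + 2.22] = 1.17*u^2 - 3.4*u + 2.46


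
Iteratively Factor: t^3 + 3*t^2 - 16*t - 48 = (t + 3)*(t^2 - 16) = (t - 4)*(t + 3)*(t + 4)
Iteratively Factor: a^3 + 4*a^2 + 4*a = (a + 2)*(a^2 + 2*a) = (a + 2)^2*(a)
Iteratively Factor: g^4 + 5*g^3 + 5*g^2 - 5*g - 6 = (g + 1)*(g^3 + 4*g^2 + g - 6) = (g + 1)*(g + 2)*(g^2 + 2*g - 3) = (g + 1)*(g + 2)*(g + 3)*(g - 1)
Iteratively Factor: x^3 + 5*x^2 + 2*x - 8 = (x + 2)*(x^2 + 3*x - 4) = (x + 2)*(x + 4)*(x - 1)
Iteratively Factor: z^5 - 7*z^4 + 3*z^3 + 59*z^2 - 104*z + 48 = (z - 1)*(z^4 - 6*z^3 - 3*z^2 + 56*z - 48) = (z - 1)^2*(z^3 - 5*z^2 - 8*z + 48) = (z - 4)*(z - 1)^2*(z^2 - z - 12) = (z - 4)^2*(z - 1)^2*(z + 3)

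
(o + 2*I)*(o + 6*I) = o^2 + 8*I*o - 12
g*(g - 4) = g^2 - 4*g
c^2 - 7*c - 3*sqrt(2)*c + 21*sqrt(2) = (c - 7)*(c - 3*sqrt(2))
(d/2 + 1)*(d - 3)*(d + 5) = d^3/2 + 2*d^2 - 11*d/2 - 15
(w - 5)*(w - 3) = w^2 - 8*w + 15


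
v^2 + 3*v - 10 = (v - 2)*(v + 5)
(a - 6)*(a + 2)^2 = a^3 - 2*a^2 - 20*a - 24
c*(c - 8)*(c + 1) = c^3 - 7*c^2 - 8*c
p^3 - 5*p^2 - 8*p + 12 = (p - 6)*(p - 1)*(p + 2)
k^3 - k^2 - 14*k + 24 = (k - 3)*(k - 2)*(k + 4)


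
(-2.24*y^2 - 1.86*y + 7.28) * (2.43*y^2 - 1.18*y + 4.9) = -5.4432*y^4 - 1.8766*y^3 + 8.9092*y^2 - 17.7044*y + 35.672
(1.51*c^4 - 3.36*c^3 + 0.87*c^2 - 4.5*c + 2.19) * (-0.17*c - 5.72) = -0.2567*c^5 - 8.066*c^4 + 19.0713*c^3 - 4.2114*c^2 + 25.3677*c - 12.5268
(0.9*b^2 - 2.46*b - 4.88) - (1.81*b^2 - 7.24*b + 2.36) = -0.91*b^2 + 4.78*b - 7.24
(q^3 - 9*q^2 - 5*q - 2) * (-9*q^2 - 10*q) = -9*q^5 + 71*q^4 + 135*q^3 + 68*q^2 + 20*q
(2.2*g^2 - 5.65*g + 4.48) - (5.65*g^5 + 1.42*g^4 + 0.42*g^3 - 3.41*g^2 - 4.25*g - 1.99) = -5.65*g^5 - 1.42*g^4 - 0.42*g^3 + 5.61*g^2 - 1.4*g + 6.47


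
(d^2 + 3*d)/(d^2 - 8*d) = (d + 3)/(d - 8)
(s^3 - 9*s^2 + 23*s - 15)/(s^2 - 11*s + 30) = (s^2 - 4*s + 3)/(s - 6)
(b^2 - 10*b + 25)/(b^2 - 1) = (b^2 - 10*b + 25)/(b^2 - 1)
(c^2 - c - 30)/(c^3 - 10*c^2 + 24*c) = (c + 5)/(c*(c - 4))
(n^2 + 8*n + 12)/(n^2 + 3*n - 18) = (n + 2)/(n - 3)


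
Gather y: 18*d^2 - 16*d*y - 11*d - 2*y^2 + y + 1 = 18*d^2 - 11*d - 2*y^2 + y*(1 - 16*d) + 1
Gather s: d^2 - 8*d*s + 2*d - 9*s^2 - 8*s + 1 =d^2 + 2*d - 9*s^2 + s*(-8*d - 8) + 1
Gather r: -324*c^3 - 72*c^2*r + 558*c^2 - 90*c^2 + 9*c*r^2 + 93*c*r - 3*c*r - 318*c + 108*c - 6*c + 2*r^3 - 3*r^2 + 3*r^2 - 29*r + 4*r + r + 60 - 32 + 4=-324*c^3 + 468*c^2 + 9*c*r^2 - 216*c + 2*r^3 + r*(-72*c^2 + 90*c - 24) + 32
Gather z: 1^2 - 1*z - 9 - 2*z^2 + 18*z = -2*z^2 + 17*z - 8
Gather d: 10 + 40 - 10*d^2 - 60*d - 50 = -10*d^2 - 60*d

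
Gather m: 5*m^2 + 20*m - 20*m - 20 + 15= 5*m^2 - 5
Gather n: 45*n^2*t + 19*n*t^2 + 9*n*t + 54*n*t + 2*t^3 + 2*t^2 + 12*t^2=45*n^2*t + n*(19*t^2 + 63*t) + 2*t^3 + 14*t^2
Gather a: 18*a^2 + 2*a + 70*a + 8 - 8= 18*a^2 + 72*a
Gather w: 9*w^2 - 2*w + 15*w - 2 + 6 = 9*w^2 + 13*w + 4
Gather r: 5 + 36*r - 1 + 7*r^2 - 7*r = 7*r^2 + 29*r + 4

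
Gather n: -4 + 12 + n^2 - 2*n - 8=n^2 - 2*n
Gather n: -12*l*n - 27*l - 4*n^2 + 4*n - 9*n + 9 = -27*l - 4*n^2 + n*(-12*l - 5) + 9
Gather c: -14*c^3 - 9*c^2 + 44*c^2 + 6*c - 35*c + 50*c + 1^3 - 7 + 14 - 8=-14*c^3 + 35*c^2 + 21*c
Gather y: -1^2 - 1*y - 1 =-y - 2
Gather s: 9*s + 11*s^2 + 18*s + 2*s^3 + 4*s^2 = 2*s^3 + 15*s^2 + 27*s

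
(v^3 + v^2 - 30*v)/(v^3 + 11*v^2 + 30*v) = (v - 5)/(v + 5)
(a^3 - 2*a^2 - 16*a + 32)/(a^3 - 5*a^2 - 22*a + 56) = (a - 4)/(a - 7)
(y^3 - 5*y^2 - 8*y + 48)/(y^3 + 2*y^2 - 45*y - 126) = (y^2 - 8*y + 16)/(y^2 - y - 42)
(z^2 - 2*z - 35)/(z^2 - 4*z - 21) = (z + 5)/(z + 3)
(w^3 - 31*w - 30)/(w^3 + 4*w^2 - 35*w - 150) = (w + 1)/(w + 5)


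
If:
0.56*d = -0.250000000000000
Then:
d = -0.45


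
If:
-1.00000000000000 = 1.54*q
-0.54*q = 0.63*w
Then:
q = -0.65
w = 0.56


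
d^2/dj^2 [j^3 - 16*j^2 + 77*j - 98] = 6*j - 32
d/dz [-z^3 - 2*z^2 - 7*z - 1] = -3*z^2 - 4*z - 7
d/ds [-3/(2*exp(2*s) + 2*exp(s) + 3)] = (12*exp(s) + 6)*exp(s)/(2*exp(2*s) + 2*exp(s) + 3)^2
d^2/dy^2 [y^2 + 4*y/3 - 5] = 2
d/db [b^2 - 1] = 2*b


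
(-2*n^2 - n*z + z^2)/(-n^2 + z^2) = (-2*n + z)/(-n + z)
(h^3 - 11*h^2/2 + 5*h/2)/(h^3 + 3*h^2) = (2*h^2 - 11*h + 5)/(2*h*(h + 3))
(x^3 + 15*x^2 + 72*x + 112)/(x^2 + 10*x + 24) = (x^2 + 11*x + 28)/(x + 6)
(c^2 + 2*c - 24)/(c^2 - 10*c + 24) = (c + 6)/(c - 6)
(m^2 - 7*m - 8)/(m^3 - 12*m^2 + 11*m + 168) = (m + 1)/(m^2 - 4*m - 21)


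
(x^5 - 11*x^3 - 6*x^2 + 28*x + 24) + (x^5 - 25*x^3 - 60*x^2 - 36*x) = 2*x^5 - 36*x^3 - 66*x^2 - 8*x + 24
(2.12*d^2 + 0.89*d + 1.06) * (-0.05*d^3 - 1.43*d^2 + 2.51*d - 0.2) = -0.106*d^5 - 3.0761*d^4 + 3.9955*d^3 + 0.2941*d^2 + 2.4826*d - 0.212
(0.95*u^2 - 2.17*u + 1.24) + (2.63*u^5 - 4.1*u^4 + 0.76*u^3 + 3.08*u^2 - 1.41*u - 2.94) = 2.63*u^5 - 4.1*u^4 + 0.76*u^3 + 4.03*u^2 - 3.58*u - 1.7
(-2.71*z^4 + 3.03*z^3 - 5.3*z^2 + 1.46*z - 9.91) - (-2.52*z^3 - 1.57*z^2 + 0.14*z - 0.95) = -2.71*z^4 + 5.55*z^3 - 3.73*z^2 + 1.32*z - 8.96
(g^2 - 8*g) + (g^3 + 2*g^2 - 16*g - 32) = g^3 + 3*g^2 - 24*g - 32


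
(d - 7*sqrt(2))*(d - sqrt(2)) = d^2 - 8*sqrt(2)*d + 14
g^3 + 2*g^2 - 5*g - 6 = (g - 2)*(g + 1)*(g + 3)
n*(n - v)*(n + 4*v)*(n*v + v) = n^4*v + 3*n^3*v^2 + n^3*v - 4*n^2*v^3 + 3*n^2*v^2 - 4*n*v^3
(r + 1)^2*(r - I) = r^3 + 2*r^2 - I*r^2 + r - 2*I*r - I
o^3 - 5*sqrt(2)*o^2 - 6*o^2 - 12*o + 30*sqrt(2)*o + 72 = (o - 6)*(o - 6*sqrt(2))*(o + sqrt(2))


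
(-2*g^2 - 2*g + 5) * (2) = -4*g^2 - 4*g + 10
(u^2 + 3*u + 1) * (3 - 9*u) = -9*u^3 - 24*u^2 + 3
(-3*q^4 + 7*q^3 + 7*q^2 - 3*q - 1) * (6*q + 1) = -18*q^5 + 39*q^4 + 49*q^3 - 11*q^2 - 9*q - 1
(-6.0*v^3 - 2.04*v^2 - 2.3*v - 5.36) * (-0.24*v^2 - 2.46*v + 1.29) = 1.44*v^5 + 15.2496*v^4 - 2.1696*v^3 + 4.3128*v^2 + 10.2186*v - 6.9144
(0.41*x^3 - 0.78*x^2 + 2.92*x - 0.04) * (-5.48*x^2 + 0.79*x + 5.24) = -2.2468*x^5 + 4.5983*x^4 - 14.4694*x^3 - 1.5612*x^2 + 15.2692*x - 0.2096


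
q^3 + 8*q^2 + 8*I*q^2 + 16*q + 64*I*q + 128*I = (q + 4)^2*(q + 8*I)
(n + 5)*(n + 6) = n^2 + 11*n + 30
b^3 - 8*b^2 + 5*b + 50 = (b - 5)^2*(b + 2)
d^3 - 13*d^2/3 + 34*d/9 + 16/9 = (d - 8/3)*(d - 2)*(d + 1/3)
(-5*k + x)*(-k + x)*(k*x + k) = 5*k^3*x + 5*k^3 - 6*k^2*x^2 - 6*k^2*x + k*x^3 + k*x^2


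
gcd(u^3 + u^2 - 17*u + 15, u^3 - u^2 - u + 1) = u - 1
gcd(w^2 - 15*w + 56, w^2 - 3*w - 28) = w - 7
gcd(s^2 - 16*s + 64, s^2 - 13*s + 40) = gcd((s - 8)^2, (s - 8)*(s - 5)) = s - 8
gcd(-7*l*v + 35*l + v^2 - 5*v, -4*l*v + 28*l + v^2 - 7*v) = 1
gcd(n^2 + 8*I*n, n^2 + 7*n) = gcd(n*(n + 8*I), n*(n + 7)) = n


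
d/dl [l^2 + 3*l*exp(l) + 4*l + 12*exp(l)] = 3*l*exp(l) + 2*l + 15*exp(l) + 4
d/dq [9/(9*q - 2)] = -81/(9*q - 2)^2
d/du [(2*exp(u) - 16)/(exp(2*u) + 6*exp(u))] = 2*(-exp(2*u) + 16*exp(u) + 48)*exp(-u)/(exp(2*u) + 12*exp(u) + 36)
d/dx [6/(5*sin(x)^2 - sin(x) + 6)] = 6*(1 - 10*sin(x))*cos(x)/(5*sin(x)^2 - sin(x) + 6)^2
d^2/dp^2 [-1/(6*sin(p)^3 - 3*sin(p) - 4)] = 3*(-108*sin(p)^6 + 156*sin(p)^4 - 72*sin(p)^3 - 39*sin(p)^2 + 52*sin(p) + 6)/(-6*sin(p)^3 + 3*sin(p) + 4)^3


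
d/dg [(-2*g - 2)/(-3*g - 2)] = -2/(3*g + 2)^2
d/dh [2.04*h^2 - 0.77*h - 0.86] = 4.08*h - 0.77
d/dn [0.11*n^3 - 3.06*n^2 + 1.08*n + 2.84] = 0.33*n^2 - 6.12*n + 1.08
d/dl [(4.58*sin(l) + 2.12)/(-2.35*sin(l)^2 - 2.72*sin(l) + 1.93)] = (10.763*sin(l)^2 + 9.964*sin(l) + 14.6058)*cos(l)/(5.5225*sin(l)^4 + 12.784*sin(l)^3 - 1.6726*sin(l)^2 - 10.4992*sin(l) + 3.7249)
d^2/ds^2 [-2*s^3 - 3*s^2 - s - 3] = -12*s - 6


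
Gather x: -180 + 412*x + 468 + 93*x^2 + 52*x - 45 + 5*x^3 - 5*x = 5*x^3 + 93*x^2 + 459*x + 243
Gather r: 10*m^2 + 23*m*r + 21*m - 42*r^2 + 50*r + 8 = 10*m^2 + 21*m - 42*r^2 + r*(23*m + 50) + 8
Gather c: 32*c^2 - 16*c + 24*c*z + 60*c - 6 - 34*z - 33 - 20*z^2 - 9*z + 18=32*c^2 + c*(24*z + 44) - 20*z^2 - 43*z - 21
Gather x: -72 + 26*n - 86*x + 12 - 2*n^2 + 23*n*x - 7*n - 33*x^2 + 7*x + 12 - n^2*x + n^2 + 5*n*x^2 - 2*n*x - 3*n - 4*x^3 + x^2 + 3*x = -n^2 + 16*n - 4*x^3 + x^2*(5*n - 32) + x*(-n^2 + 21*n - 76) - 48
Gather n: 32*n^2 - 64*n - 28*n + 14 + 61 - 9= 32*n^2 - 92*n + 66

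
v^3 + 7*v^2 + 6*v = v*(v + 1)*(v + 6)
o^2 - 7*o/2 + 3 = (o - 2)*(o - 3/2)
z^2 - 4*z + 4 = (z - 2)^2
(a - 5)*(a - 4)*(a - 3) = a^3 - 12*a^2 + 47*a - 60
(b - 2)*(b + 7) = b^2 + 5*b - 14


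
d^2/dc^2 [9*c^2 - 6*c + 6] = 18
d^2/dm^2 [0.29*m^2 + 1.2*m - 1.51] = 0.580000000000000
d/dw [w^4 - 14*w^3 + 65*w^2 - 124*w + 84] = 4*w^3 - 42*w^2 + 130*w - 124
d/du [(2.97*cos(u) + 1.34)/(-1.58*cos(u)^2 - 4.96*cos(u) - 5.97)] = (-4.6926*cos(u)^2 - 4.2344*cos(u) + 11.0845)*sin(u)/(2.4964*cos(u)^4 + 15.6736*cos(u)^3 + 43.4668*cos(u)^2 + 59.2224*cos(u) + 35.6409)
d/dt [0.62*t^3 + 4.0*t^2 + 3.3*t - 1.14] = 1.86*t^2 + 8.0*t + 3.3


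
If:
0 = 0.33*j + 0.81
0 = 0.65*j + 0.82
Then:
No Solution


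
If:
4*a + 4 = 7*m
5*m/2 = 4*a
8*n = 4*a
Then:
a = 5/9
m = 8/9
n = 5/18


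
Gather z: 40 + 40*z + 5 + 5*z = 45*z + 45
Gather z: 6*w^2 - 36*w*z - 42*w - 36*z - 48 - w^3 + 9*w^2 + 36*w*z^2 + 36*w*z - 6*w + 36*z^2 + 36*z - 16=-w^3 + 15*w^2 - 48*w + z^2*(36*w + 36) - 64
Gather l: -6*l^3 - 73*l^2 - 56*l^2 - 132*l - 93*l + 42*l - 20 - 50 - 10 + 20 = -6*l^3 - 129*l^2 - 183*l - 60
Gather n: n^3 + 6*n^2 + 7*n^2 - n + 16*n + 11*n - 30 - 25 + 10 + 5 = n^3 + 13*n^2 + 26*n - 40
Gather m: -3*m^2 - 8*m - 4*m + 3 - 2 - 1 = -3*m^2 - 12*m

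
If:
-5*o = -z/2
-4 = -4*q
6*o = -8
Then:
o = -4/3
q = 1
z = -40/3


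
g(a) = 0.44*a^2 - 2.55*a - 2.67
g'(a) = 0.88*a - 2.55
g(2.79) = -6.36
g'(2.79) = -0.09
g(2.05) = -6.05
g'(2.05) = -0.75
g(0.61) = -4.06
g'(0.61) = -2.01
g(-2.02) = 4.28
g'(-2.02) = -4.33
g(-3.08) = 9.36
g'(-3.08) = -5.26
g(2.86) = -6.36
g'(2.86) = -0.03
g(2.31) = -6.21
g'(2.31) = -0.52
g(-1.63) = 2.66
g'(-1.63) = -3.98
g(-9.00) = 55.92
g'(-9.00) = -10.47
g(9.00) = 10.02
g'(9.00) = 5.37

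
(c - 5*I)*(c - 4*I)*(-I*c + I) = -I*c^3 - 9*c^2 + I*c^2 + 9*c + 20*I*c - 20*I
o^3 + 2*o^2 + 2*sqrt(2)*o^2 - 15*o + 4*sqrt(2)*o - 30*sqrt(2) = (o - 3)*(o + 5)*(o + 2*sqrt(2))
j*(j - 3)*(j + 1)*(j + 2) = j^4 - 7*j^2 - 6*j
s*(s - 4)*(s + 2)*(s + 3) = s^4 + s^3 - 14*s^2 - 24*s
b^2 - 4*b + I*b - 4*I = (b - 4)*(b + I)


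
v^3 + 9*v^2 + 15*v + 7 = (v + 1)^2*(v + 7)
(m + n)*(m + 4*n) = m^2 + 5*m*n + 4*n^2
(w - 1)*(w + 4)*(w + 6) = w^3 + 9*w^2 + 14*w - 24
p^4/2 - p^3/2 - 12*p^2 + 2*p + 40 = (p/2 + 1)*(p - 5)*(p - 2)*(p + 4)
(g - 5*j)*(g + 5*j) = g^2 - 25*j^2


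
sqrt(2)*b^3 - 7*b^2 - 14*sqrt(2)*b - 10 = (b - 5*sqrt(2))*(b + sqrt(2))*(sqrt(2)*b + 1)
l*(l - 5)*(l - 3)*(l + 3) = l^4 - 5*l^3 - 9*l^2 + 45*l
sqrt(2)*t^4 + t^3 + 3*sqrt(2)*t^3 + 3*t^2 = t^2*(t + 3)*(sqrt(2)*t + 1)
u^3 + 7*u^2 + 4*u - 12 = (u - 1)*(u + 2)*(u + 6)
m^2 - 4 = (m - 2)*(m + 2)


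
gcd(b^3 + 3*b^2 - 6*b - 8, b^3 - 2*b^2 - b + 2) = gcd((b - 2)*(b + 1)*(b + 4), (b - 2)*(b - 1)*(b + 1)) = b^2 - b - 2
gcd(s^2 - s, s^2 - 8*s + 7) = s - 1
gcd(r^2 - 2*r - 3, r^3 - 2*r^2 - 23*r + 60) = r - 3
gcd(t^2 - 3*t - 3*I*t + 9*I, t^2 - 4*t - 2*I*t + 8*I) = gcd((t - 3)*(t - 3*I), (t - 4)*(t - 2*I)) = 1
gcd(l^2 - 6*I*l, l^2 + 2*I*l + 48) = l - 6*I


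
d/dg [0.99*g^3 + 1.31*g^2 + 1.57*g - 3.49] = 2.97*g^2 + 2.62*g + 1.57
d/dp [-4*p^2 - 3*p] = -8*p - 3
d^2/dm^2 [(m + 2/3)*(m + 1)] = 2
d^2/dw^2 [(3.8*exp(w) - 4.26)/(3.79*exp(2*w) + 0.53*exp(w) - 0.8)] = (54.58358*exp(4*w) - 252.397324*exp(3*w) + 43.458414*exp(2*w) - 51.250714*exp(w) + 0.62576)*exp(w)/(54.439939*exp(6*w) + 22.838919*exp(5*w) - 31.280007*exp(4*w) - 9.492883*exp(3*w) + 6.60264*exp(2*w) + 1.0176*exp(w) - 0.512)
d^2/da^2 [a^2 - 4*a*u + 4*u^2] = 2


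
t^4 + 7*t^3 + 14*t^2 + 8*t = t*(t + 1)*(t + 2)*(t + 4)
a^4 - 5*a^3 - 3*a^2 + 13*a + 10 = (a - 5)*(a - 2)*(a + 1)^2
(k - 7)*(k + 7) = k^2 - 49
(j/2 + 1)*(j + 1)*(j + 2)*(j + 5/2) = j^4/2 + 15*j^3/4 + 41*j^2/4 + 12*j + 5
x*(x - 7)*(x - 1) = x^3 - 8*x^2 + 7*x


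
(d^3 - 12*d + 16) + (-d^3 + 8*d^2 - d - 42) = 8*d^2 - 13*d - 26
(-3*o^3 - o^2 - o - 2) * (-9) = 27*o^3 + 9*o^2 + 9*o + 18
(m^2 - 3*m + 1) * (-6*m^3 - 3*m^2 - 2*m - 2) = -6*m^5 + 15*m^4 + m^3 + m^2 + 4*m - 2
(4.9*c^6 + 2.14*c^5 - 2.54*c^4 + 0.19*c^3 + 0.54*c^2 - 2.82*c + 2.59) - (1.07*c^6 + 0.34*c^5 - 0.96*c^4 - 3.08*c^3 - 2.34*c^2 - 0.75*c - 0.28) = 3.83*c^6 + 1.8*c^5 - 1.58*c^4 + 3.27*c^3 + 2.88*c^2 - 2.07*c + 2.87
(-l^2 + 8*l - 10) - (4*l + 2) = -l^2 + 4*l - 12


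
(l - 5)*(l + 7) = l^2 + 2*l - 35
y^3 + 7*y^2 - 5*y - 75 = (y - 3)*(y + 5)^2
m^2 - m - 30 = (m - 6)*(m + 5)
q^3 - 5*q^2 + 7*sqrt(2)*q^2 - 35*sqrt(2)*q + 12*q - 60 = (q - 5)*(q + sqrt(2))*(q + 6*sqrt(2))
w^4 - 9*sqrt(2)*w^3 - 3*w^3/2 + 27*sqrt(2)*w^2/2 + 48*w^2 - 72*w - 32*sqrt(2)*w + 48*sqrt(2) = (w - 3/2)*(w - 4*sqrt(2))^2*(w - sqrt(2))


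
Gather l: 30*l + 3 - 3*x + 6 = 30*l - 3*x + 9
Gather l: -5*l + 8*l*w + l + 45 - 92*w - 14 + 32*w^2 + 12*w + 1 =l*(8*w - 4) + 32*w^2 - 80*w + 32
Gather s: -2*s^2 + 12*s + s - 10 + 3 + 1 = -2*s^2 + 13*s - 6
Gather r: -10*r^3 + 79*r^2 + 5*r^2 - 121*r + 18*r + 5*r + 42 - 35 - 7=-10*r^3 + 84*r^2 - 98*r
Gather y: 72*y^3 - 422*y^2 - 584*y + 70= 72*y^3 - 422*y^2 - 584*y + 70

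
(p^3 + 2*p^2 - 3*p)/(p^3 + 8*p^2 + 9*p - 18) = p/(p + 6)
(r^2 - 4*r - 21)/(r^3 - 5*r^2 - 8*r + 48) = (r - 7)/(r^2 - 8*r + 16)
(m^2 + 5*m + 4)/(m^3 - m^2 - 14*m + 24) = (m + 1)/(m^2 - 5*m + 6)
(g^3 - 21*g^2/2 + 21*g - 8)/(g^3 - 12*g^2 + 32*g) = (g^2 - 5*g/2 + 1)/(g*(g - 4))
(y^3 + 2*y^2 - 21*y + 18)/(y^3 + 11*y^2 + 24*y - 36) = (y - 3)/(y + 6)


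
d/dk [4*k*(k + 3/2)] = 8*k + 6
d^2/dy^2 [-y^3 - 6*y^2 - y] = -6*y - 12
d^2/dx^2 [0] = 0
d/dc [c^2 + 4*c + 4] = 2*c + 4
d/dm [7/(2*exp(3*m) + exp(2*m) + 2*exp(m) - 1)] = 14*(-3*exp(2*m) - exp(m) - 1)*exp(m)/(2*exp(3*m) + exp(2*m) + 2*exp(m) - 1)^2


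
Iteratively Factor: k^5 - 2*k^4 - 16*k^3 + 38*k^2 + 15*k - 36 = (k + 4)*(k^4 - 6*k^3 + 8*k^2 + 6*k - 9) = (k - 3)*(k + 4)*(k^3 - 3*k^2 - k + 3) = (k - 3)*(k - 1)*(k + 4)*(k^2 - 2*k - 3) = (k - 3)^2*(k - 1)*(k + 4)*(k + 1)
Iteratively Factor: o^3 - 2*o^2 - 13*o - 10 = (o + 1)*(o^2 - 3*o - 10) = (o + 1)*(o + 2)*(o - 5)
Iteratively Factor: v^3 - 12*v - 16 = (v + 2)*(v^2 - 2*v - 8) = (v - 4)*(v + 2)*(v + 2)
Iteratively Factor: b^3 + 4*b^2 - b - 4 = (b - 1)*(b^2 + 5*b + 4) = (b - 1)*(b + 4)*(b + 1)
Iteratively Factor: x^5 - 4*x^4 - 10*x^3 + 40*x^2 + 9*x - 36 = (x - 3)*(x^4 - x^3 - 13*x^2 + x + 12) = (x - 3)*(x + 1)*(x^3 - 2*x^2 - 11*x + 12) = (x - 4)*(x - 3)*(x + 1)*(x^2 + 2*x - 3) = (x - 4)*(x - 3)*(x + 1)*(x + 3)*(x - 1)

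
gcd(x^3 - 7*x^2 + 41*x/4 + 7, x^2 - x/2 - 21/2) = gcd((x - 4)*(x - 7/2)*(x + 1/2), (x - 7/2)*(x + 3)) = x - 7/2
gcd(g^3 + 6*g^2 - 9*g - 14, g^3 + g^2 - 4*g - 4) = g^2 - g - 2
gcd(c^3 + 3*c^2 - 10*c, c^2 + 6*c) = c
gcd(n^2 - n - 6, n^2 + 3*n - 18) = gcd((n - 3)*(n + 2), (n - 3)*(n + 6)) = n - 3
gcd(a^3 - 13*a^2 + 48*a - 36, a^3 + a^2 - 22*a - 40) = 1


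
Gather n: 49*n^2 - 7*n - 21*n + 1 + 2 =49*n^2 - 28*n + 3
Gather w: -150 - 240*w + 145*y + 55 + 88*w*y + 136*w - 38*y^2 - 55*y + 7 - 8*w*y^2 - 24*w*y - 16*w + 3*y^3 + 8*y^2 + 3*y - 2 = w*(-8*y^2 + 64*y - 120) + 3*y^3 - 30*y^2 + 93*y - 90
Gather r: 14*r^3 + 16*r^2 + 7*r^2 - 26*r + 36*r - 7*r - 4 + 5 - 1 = 14*r^3 + 23*r^2 + 3*r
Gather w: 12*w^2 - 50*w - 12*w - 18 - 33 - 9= 12*w^2 - 62*w - 60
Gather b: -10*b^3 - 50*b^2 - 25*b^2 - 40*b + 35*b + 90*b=-10*b^3 - 75*b^2 + 85*b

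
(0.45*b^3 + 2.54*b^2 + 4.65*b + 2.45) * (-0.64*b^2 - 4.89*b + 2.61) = -0.288*b^5 - 3.8261*b^4 - 14.2221*b^3 - 17.6771*b^2 + 0.156000000000001*b + 6.3945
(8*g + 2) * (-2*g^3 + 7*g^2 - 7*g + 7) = -16*g^4 + 52*g^3 - 42*g^2 + 42*g + 14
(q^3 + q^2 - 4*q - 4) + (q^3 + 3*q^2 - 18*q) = 2*q^3 + 4*q^2 - 22*q - 4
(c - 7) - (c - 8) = 1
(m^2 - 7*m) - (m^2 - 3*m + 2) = -4*m - 2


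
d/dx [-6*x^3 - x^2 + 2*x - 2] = -18*x^2 - 2*x + 2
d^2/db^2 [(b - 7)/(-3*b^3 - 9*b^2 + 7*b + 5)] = 2*(-(b - 7)*(9*b^2 + 18*b - 7)^2 + (9*b^2 + 18*b + 9*(b - 7)*(b + 1) - 7)*(3*b^3 + 9*b^2 - 7*b - 5))/(3*b^3 + 9*b^2 - 7*b - 5)^3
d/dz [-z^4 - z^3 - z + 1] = -4*z^3 - 3*z^2 - 1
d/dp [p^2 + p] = 2*p + 1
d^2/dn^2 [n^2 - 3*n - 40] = 2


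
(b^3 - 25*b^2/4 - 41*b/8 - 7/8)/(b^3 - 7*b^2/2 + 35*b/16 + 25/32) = 4*(2*b^2 - 13*b - 7)/(8*b^2 - 30*b + 25)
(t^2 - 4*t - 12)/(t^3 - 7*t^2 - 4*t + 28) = (t - 6)/(t^2 - 9*t + 14)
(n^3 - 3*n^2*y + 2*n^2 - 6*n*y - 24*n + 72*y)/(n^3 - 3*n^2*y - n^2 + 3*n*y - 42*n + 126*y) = (n - 4)/(n - 7)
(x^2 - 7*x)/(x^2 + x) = (x - 7)/(x + 1)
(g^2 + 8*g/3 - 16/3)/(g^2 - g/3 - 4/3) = (g + 4)/(g + 1)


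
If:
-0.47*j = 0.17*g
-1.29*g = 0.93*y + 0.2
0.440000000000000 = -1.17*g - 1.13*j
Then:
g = -0.58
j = 0.21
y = 0.59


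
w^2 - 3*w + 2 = (w - 2)*(w - 1)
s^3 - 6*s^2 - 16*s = s*(s - 8)*(s + 2)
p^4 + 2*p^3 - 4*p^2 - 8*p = p*(p - 2)*(p + 2)^2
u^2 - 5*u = u*(u - 5)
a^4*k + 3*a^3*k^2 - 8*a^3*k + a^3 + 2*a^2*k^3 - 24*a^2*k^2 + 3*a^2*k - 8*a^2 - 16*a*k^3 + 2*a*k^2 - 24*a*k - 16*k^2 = (a - 8)*(a + k)*(a + 2*k)*(a*k + 1)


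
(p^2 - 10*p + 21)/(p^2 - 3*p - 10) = (-p^2 + 10*p - 21)/(-p^2 + 3*p + 10)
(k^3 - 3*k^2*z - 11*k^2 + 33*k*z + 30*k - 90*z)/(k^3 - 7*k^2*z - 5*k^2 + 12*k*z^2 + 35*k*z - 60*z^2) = (6 - k)/(-k + 4*z)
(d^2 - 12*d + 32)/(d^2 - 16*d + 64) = (d - 4)/(d - 8)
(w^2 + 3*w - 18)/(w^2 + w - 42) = (w^2 + 3*w - 18)/(w^2 + w - 42)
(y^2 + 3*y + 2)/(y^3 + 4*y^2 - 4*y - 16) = (y + 1)/(y^2 + 2*y - 8)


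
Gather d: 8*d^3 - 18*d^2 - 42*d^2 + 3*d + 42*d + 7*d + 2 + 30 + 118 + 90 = 8*d^3 - 60*d^2 + 52*d + 240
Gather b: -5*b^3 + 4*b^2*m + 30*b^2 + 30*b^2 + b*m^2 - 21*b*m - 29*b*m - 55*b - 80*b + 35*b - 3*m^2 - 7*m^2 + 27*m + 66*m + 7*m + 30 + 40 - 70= -5*b^3 + b^2*(4*m + 60) + b*(m^2 - 50*m - 100) - 10*m^2 + 100*m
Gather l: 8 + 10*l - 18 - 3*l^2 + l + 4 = -3*l^2 + 11*l - 6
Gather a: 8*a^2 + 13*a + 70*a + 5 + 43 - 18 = 8*a^2 + 83*a + 30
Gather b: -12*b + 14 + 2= 16 - 12*b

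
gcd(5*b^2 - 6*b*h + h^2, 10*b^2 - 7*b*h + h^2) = 5*b - h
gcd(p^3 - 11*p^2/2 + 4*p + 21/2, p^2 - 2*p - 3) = p^2 - 2*p - 3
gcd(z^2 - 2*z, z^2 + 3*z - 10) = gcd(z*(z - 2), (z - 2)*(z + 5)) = z - 2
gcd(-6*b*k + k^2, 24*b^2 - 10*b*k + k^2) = 6*b - k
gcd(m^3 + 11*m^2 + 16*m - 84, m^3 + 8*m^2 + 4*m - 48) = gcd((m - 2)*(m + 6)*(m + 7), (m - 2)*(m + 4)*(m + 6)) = m^2 + 4*m - 12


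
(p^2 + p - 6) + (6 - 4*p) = p^2 - 3*p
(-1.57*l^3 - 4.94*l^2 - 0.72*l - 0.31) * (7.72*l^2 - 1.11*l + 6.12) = -12.1204*l^5 - 36.3941*l^4 - 9.6834*l^3 - 31.8268*l^2 - 4.0623*l - 1.8972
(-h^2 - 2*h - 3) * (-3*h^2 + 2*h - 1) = 3*h^4 + 4*h^3 + 6*h^2 - 4*h + 3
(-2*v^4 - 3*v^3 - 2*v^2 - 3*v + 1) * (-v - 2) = 2*v^5 + 7*v^4 + 8*v^3 + 7*v^2 + 5*v - 2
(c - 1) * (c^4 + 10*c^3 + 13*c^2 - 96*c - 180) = c^5 + 9*c^4 + 3*c^3 - 109*c^2 - 84*c + 180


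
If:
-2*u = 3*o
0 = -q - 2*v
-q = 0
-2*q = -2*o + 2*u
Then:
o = 0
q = 0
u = 0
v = 0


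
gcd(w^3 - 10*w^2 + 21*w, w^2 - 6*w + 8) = 1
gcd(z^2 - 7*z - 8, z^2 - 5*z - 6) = z + 1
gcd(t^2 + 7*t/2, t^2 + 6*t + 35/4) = t + 7/2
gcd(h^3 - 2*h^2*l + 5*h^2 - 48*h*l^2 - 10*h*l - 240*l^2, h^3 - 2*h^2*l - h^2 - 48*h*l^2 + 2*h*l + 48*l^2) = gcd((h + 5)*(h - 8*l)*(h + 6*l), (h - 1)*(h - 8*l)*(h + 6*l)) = h^2 - 2*h*l - 48*l^2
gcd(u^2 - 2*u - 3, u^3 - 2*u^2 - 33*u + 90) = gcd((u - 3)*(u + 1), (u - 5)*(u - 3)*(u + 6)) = u - 3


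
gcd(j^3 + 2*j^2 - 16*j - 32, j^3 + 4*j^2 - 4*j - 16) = j^2 + 6*j + 8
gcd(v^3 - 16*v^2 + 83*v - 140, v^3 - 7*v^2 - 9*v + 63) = v - 7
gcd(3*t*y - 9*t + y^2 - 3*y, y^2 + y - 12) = y - 3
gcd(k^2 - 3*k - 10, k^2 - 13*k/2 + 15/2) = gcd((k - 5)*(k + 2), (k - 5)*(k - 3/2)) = k - 5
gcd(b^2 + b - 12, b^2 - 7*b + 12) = b - 3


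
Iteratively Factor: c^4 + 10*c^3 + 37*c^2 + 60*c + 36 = (c + 2)*(c^3 + 8*c^2 + 21*c + 18) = (c + 2)*(c + 3)*(c^2 + 5*c + 6) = (c + 2)*(c + 3)^2*(c + 2)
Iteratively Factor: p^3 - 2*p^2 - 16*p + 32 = (p - 2)*(p^2 - 16) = (p - 4)*(p - 2)*(p + 4)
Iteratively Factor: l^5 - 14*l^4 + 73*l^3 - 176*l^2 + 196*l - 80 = (l - 5)*(l^4 - 9*l^3 + 28*l^2 - 36*l + 16) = (l - 5)*(l - 2)*(l^3 - 7*l^2 + 14*l - 8) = (l - 5)*(l - 2)*(l - 1)*(l^2 - 6*l + 8) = (l - 5)*(l - 4)*(l - 2)*(l - 1)*(l - 2)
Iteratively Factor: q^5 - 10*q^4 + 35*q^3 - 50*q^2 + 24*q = (q - 4)*(q^4 - 6*q^3 + 11*q^2 - 6*q) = q*(q - 4)*(q^3 - 6*q^2 + 11*q - 6) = q*(q - 4)*(q - 2)*(q^2 - 4*q + 3) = q*(q - 4)*(q - 3)*(q - 2)*(q - 1)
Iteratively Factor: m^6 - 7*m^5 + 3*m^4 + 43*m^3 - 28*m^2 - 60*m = (m - 2)*(m^5 - 5*m^4 - 7*m^3 + 29*m^2 + 30*m) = (m - 2)*(m + 2)*(m^4 - 7*m^3 + 7*m^2 + 15*m) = (m - 5)*(m - 2)*(m + 2)*(m^3 - 2*m^2 - 3*m) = (m - 5)*(m - 2)*(m + 1)*(m + 2)*(m^2 - 3*m) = m*(m - 5)*(m - 2)*(m + 1)*(m + 2)*(m - 3)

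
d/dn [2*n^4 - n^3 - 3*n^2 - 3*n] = 8*n^3 - 3*n^2 - 6*n - 3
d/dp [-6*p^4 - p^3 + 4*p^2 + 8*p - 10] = -24*p^3 - 3*p^2 + 8*p + 8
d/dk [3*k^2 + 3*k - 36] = 6*k + 3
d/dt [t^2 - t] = 2*t - 1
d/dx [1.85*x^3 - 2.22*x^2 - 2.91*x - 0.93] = 5.55*x^2 - 4.44*x - 2.91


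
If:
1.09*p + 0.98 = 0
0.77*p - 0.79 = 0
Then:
No Solution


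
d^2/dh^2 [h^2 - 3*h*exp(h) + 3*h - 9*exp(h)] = -3*h*exp(h) - 15*exp(h) + 2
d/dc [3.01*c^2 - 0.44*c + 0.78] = 6.02*c - 0.44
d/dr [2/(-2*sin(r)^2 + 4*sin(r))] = 2*(sin(r) - 1)*cos(r)/((sin(r) - 2)^2*sin(r)^2)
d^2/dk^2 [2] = 0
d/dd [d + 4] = 1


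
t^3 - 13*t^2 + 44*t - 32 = (t - 8)*(t - 4)*(t - 1)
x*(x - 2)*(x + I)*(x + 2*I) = x^4 - 2*x^3 + 3*I*x^3 - 2*x^2 - 6*I*x^2 + 4*x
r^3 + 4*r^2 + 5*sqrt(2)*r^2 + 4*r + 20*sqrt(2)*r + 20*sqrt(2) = (r + 2)^2*(r + 5*sqrt(2))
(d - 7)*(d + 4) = d^2 - 3*d - 28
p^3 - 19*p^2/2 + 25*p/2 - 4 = (p - 8)*(p - 1)*(p - 1/2)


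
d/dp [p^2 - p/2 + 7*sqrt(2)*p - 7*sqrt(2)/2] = 2*p - 1/2 + 7*sqrt(2)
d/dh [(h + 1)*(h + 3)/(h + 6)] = (h^2 + 12*h + 21)/(h^2 + 12*h + 36)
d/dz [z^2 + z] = 2*z + 1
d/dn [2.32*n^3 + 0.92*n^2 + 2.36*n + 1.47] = 6.96*n^2 + 1.84*n + 2.36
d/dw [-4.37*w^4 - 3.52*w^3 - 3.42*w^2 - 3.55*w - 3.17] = -17.48*w^3 - 10.56*w^2 - 6.84*w - 3.55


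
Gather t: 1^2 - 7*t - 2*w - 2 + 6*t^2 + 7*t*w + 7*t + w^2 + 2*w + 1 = 6*t^2 + 7*t*w + w^2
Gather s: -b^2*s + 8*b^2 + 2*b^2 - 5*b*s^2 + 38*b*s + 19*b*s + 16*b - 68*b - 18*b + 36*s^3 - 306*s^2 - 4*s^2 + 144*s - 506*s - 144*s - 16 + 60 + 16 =10*b^2 - 70*b + 36*s^3 + s^2*(-5*b - 310) + s*(-b^2 + 57*b - 506) + 60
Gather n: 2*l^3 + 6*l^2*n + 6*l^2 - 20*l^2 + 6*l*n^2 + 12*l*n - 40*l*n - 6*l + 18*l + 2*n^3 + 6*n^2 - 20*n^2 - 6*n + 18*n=2*l^3 - 14*l^2 + 12*l + 2*n^3 + n^2*(6*l - 14) + n*(6*l^2 - 28*l + 12)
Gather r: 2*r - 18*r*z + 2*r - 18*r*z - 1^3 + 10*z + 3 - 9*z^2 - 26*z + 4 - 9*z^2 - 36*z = r*(4 - 36*z) - 18*z^2 - 52*z + 6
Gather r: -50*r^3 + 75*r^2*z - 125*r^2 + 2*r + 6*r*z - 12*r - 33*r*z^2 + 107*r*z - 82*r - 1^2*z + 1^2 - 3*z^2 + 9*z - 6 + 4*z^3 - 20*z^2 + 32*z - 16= -50*r^3 + r^2*(75*z - 125) + r*(-33*z^2 + 113*z - 92) + 4*z^3 - 23*z^2 + 40*z - 21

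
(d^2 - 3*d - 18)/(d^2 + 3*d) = (d - 6)/d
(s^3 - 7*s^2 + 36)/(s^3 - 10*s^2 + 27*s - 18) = (s + 2)/(s - 1)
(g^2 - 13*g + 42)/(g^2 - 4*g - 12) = (g - 7)/(g + 2)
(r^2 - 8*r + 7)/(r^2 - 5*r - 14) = (r - 1)/(r + 2)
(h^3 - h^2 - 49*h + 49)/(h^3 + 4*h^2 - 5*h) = (h^2 - 49)/(h*(h + 5))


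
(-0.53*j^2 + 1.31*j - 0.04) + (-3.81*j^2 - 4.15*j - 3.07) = -4.34*j^2 - 2.84*j - 3.11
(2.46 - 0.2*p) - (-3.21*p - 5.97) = 3.01*p + 8.43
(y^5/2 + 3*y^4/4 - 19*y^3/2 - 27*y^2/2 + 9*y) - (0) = y^5/2 + 3*y^4/4 - 19*y^3/2 - 27*y^2/2 + 9*y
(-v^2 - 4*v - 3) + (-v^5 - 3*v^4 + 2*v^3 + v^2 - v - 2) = -v^5 - 3*v^4 + 2*v^3 - 5*v - 5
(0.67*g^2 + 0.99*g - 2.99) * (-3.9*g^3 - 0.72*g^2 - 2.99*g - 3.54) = -2.613*g^5 - 4.3434*g^4 + 8.9449*g^3 - 3.1791*g^2 + 5.4355*g + 10.5846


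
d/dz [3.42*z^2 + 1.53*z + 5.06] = 6.84*z + 1.53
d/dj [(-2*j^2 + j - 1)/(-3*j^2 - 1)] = (3*j^2 - 2*j - 1)/(9*j^4 + 6*j^2 + 1)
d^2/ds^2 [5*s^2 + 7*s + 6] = 10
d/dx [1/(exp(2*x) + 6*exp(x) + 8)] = 2*(-exp(x) - 3)*exp(x)/(exp(2*x) + 6*exp(x) + 8)^2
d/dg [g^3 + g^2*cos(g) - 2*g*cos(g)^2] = -g^2*sin(g) + 3*g^2 + 2*g*sin(2*g) + 2*g*cos(g) - 2*cos(g)^2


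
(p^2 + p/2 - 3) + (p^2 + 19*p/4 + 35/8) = 2*p^2 + 21*p/4 + 11/8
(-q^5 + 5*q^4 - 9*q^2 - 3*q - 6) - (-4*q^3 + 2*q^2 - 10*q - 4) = -q^5 + 5*q^4 + 4*q^3 - 11*q^2 + 7*q - 2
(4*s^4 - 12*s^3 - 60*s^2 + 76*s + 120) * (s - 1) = 4*s^5 - 16*s^4 - 48*s^3 + 136*s^2 + 44*s - 120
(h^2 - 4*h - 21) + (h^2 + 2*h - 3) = 2*h^2 - 2*h - 24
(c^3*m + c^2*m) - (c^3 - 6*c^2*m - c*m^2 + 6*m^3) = c^3*m - c^3 + 7*c^2*m + c*m^2 - 6*m^3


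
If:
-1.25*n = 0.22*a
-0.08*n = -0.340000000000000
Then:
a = -24.15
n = 4.25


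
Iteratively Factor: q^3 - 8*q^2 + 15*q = (q - 3)*(q^2 - 5*q) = (q - 5)*(q - 3)*(q)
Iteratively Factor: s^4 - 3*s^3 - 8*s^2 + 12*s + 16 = (s + 1)*(s^3 - 4*s^2 - 4*s + 16) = (s + 1)*(s + 2)*(s^2 - 6*s + 8) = (s - 4)*(s + 1)*(s + 2)*(s - 2)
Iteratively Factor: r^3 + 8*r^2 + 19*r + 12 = (r + 3)*(r^2 + 5*r + 4) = (r + 1)*(r + 3)*(r + 4)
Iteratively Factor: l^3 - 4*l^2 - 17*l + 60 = (l + 4)*(l^2 - 8*l + 15) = (l - 5)*(l + 4)*(l - 3)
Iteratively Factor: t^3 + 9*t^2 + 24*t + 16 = (t + 1)*(t^2 + 8*t + 16) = (t + 1)*(t + 4)*(t + 4)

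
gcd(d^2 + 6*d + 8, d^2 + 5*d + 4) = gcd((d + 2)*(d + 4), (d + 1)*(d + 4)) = d + 4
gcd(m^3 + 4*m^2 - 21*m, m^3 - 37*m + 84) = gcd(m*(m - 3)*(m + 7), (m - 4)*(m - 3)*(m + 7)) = m^2 + 4*m - 21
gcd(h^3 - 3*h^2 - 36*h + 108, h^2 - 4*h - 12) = h - 6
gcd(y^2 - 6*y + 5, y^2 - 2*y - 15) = y - 5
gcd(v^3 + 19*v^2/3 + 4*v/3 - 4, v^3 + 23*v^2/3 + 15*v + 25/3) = v + 1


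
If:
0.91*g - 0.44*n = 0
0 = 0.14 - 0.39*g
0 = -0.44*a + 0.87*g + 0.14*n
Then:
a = 0.95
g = 0.36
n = 0.74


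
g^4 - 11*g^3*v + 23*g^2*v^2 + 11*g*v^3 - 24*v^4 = (g - 8*v)*(g - 3*v)*(g - v)*(g + v)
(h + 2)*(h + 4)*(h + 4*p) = h^3 + 4*h^2*p + 6*h^2 + 24*h*p + 8*h + 32*p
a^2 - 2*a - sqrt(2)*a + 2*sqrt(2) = (a - 2)*(a - sqrt(2))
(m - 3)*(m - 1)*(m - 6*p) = m^3 - 6*m^2*p - 4*m^2 + 24*m*p + 3*m - 18*p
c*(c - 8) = c^2 - 8*c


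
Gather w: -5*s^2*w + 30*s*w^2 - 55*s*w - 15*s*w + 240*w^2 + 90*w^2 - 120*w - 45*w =w^2*(30*s + 330) + w*(-5*s^2 - 70*s - 165)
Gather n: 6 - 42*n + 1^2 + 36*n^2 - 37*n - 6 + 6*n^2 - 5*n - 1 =42*n^2 - 84*n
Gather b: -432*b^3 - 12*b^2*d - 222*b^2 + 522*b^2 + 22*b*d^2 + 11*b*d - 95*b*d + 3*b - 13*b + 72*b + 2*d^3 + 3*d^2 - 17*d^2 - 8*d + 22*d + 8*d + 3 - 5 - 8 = -432*b^3 + b^2*(300 - 12*d) + b*(22*d^2 - 84*d + 62) + 2*d^3 - 14*d^2 + 22*d - 10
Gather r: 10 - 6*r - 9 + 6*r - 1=0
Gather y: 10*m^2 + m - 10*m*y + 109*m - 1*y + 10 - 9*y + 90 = 10*m^2 + 110*m + y*(-10*m - 10) + 100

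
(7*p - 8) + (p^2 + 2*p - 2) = p^2 + 9*p - 10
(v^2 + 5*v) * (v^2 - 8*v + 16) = v^4 - 3*v^3 - 24*v^2 + 80*v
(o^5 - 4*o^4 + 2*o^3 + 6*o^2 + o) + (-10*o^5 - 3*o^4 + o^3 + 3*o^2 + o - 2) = -9*o^5 - 7*o^4 + 3*o^3 + 9*o^2 + 2*o - 2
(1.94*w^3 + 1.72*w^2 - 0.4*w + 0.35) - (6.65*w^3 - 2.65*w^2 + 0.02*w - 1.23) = -4.71*w^3 + 4.37*w^2 - 0.42*w + 1.58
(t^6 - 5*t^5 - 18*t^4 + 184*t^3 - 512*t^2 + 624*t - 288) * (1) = t^6 - 5*t^5 - 18*t^4 + 184*t^3 - 512*t^2 + 624*t - 288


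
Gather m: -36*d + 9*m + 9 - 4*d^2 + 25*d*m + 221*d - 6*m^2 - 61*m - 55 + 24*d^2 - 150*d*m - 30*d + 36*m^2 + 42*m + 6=20*d^2 + 155*d + 30*m^2 + m*(-125*d - 10) - 40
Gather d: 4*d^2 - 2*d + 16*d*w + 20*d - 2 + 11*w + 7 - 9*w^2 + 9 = 4*d^2 + d*(16*w + 18) - 9*w^2 + 11*w + 14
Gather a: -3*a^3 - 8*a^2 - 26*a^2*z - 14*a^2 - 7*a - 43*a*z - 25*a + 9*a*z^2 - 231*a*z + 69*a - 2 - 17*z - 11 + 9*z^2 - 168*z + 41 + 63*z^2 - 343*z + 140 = -3*a^3 + a^2*(-26*z - 22) + a*(9*z^2 - 274*z + 37) + 72*z^2 - 528*z + 168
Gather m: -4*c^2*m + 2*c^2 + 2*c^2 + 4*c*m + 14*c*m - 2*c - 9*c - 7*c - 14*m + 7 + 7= 4*c^2 - 18*c + m*(-4*c^2 + 18*c - 14) + 14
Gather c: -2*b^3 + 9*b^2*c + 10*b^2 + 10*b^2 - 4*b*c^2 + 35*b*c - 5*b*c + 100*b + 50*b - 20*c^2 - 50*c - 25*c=-2*b^3 + 20*b^2 + 150*b + c^2*(-4*b - 20) + c*(9*b^2 + 30*b - 75)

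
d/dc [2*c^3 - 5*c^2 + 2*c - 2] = 6*c^2 - 10*c + 2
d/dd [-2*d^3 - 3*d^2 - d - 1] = -6*d^2 - 6*d - 1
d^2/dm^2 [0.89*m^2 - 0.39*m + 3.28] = 1.78000000000000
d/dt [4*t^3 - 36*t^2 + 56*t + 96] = 12*t^2 - 72*t + 56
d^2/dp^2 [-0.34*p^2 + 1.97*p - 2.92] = -0.680000000000000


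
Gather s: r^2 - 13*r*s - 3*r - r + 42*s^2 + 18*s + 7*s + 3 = r^2 - 4*r + 42*s^2 + s*(25 - 13*r) + 3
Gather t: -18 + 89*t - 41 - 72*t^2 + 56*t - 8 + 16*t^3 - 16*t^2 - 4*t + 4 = 16*t^3 - 88*t^2 + 141*t - 63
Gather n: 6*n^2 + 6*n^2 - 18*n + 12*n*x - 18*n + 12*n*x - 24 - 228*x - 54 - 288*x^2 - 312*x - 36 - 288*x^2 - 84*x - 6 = 12*n^2 + n*(24*x - 36) - 576*x^2 - 624*x - 120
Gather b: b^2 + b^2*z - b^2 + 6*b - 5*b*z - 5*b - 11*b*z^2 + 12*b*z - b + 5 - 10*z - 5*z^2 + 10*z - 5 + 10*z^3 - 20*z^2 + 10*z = b^2*z + b*(-11*z^2 + 7*z) + 10*z^3 - 25*z^2 + 10*z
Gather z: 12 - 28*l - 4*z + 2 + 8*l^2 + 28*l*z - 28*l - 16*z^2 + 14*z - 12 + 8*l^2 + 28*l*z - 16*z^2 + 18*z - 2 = 16*l^2 - 56*l - 32*z^2 + z*(56*l + 28)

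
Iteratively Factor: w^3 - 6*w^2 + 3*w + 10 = (w + 1)*(w^2 - 7*w + 10) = (w - 2)*(w + 1)*(w - 5)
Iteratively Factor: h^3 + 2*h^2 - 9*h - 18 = (h - 3)*(h^2 + 5*h + 6) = (h - 3)*(h + 3)*(h + 2)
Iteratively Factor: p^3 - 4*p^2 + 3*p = (p)*(p^2 - 4*p + 3) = p*(p - 3)*(p - 1)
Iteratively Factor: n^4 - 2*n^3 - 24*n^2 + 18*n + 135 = (n - 5)*(n^3 + 3*n^2 - 9*n - 27) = (n - 5)*(n - 3)*(n^2 + 6*n + 9) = (n - 5)*(n - 3)*(n + 3)*(n + 3)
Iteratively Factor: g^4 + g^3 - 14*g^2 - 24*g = (g)*(g^3 + g^2 - 14*g - 24) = g*(g + 3)*(g^2 - 2*g - 8) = g*(g + 2)*(g + 3)*(g - 4)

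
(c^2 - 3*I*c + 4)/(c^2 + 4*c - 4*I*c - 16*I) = (c + I)/(c + 4)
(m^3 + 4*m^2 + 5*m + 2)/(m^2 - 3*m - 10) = (m^2 + 2*m + 1)/(m - 5)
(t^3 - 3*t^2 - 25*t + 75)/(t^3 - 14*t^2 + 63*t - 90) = (t + 5)/(t - 6)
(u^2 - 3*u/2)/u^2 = (u - 3/2)/u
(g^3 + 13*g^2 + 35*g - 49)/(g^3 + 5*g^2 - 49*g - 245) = (g^2 + 6*g - 7)/(g^2 - 2*g - 35)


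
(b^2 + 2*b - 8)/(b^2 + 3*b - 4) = (b - 2)/(b - 1)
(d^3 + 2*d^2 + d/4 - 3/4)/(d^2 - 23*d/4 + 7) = (4*d^3 + 8*d^2 + d - 3)/(4*d^2 - 23*d + 28)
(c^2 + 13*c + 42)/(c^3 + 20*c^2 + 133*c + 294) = 1/(c + 7)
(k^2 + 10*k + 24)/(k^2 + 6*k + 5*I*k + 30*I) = (k + 4)/(k + 5*I)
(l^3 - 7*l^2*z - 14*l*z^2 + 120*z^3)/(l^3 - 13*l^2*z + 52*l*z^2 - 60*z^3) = (-l - 4*z)/(-l + 2*z)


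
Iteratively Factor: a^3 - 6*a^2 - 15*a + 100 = (a - 5)*(a^2 - a - 20) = (a - 5)^2*(a + 4)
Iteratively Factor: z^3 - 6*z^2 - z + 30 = (z - 5)*(z^2 - z - 6) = (z - 5)*(z + 2)*(z - 3)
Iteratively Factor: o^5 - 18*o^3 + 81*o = (o + 3)*(o^4 - 3*o^3 - 9*o^2 + 27*o) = o*(o + 3)*(o^3 - 3*o^2 - 9*o + 27) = o*(o + 3)^2*(o^2 - 6*o + 9) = o*(o - 3)*(o + 3)^2*(o - 3)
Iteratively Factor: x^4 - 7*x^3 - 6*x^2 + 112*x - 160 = (x + 4)*(x^3 - 11*x^2 + 38*x - 40) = (x - 2)*(x + 4)*(x^2 - 9*x + 20) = (x - 5)*(x - 2)*(x + 4)*(x - 4)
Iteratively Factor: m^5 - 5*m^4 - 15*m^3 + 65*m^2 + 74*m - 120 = (m - 5)*(m^4 - 15*m^2 - 10*m + 24) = (m - 5)*(m - 1)*(m^3 + m^2 - 14*m - 24) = (m - 5)*(m - 1)*(m + 3)*(m^2 - 2*m - 8) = (m - 5)*(m - 4)*(m - 1)*(m + 3)*(m + 2)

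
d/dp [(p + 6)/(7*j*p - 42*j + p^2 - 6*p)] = (7*j*p - 42*j + p^2 - 6*p - (p + 6)*(7*j + 2*p - 6))/(7*j*p - 42*j + p^2 - 6*p)^2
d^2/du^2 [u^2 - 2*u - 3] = 2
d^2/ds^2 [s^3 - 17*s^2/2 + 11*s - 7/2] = 6*s - 17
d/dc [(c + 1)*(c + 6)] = 2*c + 7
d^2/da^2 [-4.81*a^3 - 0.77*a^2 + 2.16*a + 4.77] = -28.86*a - 1.54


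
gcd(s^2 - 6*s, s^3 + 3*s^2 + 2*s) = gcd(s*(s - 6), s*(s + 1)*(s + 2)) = s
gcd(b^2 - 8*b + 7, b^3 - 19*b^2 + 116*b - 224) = b - 7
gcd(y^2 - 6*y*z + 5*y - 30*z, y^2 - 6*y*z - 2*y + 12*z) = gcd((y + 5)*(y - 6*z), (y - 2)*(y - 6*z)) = y - 6*z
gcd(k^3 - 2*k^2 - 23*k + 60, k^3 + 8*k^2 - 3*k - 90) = k^2 + 2*k - 15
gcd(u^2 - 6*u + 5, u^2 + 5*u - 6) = u - 1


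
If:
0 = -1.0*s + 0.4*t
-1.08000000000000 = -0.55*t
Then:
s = 0.79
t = 1.96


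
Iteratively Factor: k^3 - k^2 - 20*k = (k)*(k^2 - k - 20) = k*(k + 4)*(k - 5)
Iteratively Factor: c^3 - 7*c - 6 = (c + 1)*(c^2 - c - 6) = (c - 3)*(c + 1)*(c + 2)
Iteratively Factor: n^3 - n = (n - 1)*(n^2 + n) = (n - 1)*(n + 1)*(n)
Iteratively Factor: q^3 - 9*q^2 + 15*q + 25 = (q + 1)*(q^2 - 10*q + 25) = (q - 5)*(q + 1)*(q - 5)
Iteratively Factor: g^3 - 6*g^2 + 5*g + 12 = (g + 1)*(g^2 - 7*g + 12) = (g - 4)*(g + 1)*(g - 3)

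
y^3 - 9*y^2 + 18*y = y*(y - 6)*(y - 3)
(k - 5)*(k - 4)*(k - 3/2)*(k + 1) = k^4 - 19*k^3/2 + 23*k^2 + 7*k/2 - 30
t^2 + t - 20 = (t - 4)*(t + 5)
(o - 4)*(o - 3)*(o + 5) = o^3 - 2*o^2 - 23*o + 60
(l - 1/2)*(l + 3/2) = l^2 + l - 3/4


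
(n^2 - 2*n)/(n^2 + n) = (n - 2)/(n + 1)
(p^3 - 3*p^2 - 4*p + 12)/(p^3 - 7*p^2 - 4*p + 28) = (p - 3)/(p - 7)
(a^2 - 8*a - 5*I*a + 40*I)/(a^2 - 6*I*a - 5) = (a - 8)/(a - I)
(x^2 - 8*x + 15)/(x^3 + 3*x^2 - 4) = (x^2 - 8*x + 15)/(x^3 + 3*x^2 - 4)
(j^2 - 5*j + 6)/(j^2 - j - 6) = (j - 2)/(j + 2)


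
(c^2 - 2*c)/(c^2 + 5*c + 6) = c*(c - 2)/(c^2 + 5*c + 6)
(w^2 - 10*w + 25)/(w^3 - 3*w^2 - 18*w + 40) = (w - 5)/(w^2 + 2*w - 8)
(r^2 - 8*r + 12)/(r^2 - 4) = (r - 6)/(r + 2)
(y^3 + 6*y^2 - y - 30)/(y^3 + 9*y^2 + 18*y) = (y^2 + 3*y - 10)/(y*(y + 6))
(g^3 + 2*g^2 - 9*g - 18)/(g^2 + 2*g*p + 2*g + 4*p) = (g^2 - 9)/(g + 2*p)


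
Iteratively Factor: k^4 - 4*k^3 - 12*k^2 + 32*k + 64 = (k - 4)*(k^3 - 12*k - 16) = (k - 4)*(k + 2)*(k^2 - 2*k - 8) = (k - 4)*(k + 2)^2*(k - 4)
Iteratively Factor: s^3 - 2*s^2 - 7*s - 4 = (s + 1)*(s^2 - 3*s - 4) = (s + 1)^2*(s - 4)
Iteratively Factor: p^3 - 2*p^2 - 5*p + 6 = (p + 2)*(p^2 - 4*p + 3) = (p - 3)*(p + 2)*(p - 1)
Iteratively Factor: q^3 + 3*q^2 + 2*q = (q + 2)*(q^2 + q) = (q + 1)*(q + 2)*(q)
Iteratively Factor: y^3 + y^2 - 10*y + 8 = (y - 1)*(y^2 + 2*y - 8) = (y - 1)*(y + 4)*(y - 2)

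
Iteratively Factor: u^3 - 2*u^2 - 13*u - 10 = (u - 5)*(u^2 + 3*u + 2) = (u - 5)*(u + 1)*(u + 2)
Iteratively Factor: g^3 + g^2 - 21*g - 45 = (g - 5)*(g^2 + 6*g + 9) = (g - 5)*(g + 3)*(g + 3)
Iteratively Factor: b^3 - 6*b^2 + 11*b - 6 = (b - 2)*(b^2 - 4*b + 3) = (b - 3)*(b - 2)*(b - 1)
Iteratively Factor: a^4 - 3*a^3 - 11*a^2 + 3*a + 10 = (a - 5)*(a^3 + 2*a^2 - a - 2) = (a - 5)*(a - 1)*(a^2 + 3*a + 2) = (a - 5)*(a - 1)*(a + 2)*(a + 1)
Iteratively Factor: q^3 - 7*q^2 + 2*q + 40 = (q - 5)*(q^2 - 2*q - 8) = (q - 5)*(q + 2)*(q - 4)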